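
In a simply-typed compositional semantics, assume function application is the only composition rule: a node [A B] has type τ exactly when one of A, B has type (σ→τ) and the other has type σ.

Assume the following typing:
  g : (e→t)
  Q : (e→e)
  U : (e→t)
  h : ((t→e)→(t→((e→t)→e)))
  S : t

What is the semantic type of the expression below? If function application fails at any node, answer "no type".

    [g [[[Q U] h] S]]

At [Q U]: neither (e→e) nor (e→t) can take the other as argument; the node is ill-typed.

no type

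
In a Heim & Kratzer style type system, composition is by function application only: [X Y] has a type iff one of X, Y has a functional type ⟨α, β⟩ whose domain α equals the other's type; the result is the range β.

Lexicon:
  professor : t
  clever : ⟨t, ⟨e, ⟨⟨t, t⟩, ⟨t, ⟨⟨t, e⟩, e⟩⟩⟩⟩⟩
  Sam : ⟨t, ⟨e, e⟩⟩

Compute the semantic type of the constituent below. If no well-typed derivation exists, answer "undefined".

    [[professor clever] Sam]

At [professor clever], clever : ⟨t, ⟨e, ⟨⟨t, t⟩, ⟨t, ⟨⟨t, e⟩, e⟩⟩⟩⟩⟩ takes professor : t, giving ⟨e, ⟨⟨t, t⟩, ⟨t, ⟨⟨t, e⟩, e⟩⟩⟩⟩.
[[professor clever] Sam]: ⟨e, ⟨⟨t, t⟩, ⟨t, ⟨⟨t, e⟩, e⟩⟩⟩⟩ with ⟨t, ⟨e, e⟩⟩ — neither is a function whose domain matches the other; composition fails here.

undefined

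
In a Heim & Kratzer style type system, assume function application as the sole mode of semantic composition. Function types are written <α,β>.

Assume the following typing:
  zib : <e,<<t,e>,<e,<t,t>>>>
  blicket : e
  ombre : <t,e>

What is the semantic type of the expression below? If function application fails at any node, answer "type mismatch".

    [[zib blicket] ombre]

<e,<t,t>>

[zib blicket] — zib of type <e,<<t,e>,<e,<t,t>>>> combines with blicket of type e: type <<t,e>,<e,<t,t>>>.
[[zib blicket] ombre] — [zib blicket] of type <<t,e>,<e,<t,t>>> combines with ombre of type <t,e>: type <e,<t,t>>.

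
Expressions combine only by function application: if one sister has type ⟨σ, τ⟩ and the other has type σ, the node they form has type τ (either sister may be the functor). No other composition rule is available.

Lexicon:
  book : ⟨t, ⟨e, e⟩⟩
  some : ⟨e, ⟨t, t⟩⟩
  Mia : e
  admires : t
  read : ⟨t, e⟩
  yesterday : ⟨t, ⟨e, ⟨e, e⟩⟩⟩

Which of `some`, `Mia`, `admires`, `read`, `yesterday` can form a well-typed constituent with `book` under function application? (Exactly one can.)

some : ⟨e, ⟨t, t⟩⟩ — no; book wants t, and some wants e.
Mia : e — no; book wants t, and Mia wants nothing (atomic).
admires — combines: book : ⟨t, ⟨e, e⟩⟩ takes admires : t as argument, giving ⟨e, e⟩.
read : ⟨t, e⟩ — no; book wants t, and read wants t.
yesterday : ⟨t, ⟨e, ⟨e, e⟩⟩⟩ — no; book wants t, and yesterday wants t.

admires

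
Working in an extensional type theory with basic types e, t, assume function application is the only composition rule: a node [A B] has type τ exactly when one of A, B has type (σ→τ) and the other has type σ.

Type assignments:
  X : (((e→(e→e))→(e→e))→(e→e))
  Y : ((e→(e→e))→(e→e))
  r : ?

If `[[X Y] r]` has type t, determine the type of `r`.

[[X Y] r] must have type t. The sister [X Y] has type (e→e); that is not a function onto t, so r must be the functor, of type ((e→e)→t).

((e→e)→t)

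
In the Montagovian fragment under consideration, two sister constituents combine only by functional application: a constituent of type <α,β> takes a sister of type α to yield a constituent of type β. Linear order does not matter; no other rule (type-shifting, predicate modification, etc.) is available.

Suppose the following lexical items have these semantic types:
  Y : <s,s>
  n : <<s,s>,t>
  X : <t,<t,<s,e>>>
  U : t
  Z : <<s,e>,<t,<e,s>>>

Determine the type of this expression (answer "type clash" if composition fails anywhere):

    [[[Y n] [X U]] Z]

[Y n] — n of type <<s,s>,t> combines with Y of type <s,s>: type t.
[X U] — X of type <t,<t,<s,e>>> combines with U of type t: type <t,<s,e>>.
[[Y n] [X U]] — [X U] of type <t,<s,e>> combines with [Y n] of type t: type <s,e>.
[[[Y n] [X U]] Z] — Z of type <<s,e>,<t,<e,s>>> combines with [[Y n] [X U]] of type <s,e>: type <t,<e,s>>.

<t,<e,s>>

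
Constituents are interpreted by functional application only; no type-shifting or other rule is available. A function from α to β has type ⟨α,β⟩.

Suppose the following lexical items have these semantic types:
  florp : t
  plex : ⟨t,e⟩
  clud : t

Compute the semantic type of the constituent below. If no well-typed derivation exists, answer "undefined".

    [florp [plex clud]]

undefined

[plex clud]: functor plex : ⟨t,e⟩, argument clud : t; result e.
[florp [plex clud]]: t with e — neither is a function whose domain matches the other; composition fails here.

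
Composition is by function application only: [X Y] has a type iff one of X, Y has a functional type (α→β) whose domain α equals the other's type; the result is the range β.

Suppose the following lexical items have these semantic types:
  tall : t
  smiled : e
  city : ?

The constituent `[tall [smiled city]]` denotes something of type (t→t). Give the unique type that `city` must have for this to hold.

(e→(t→(t→t)))

For [tall [smiled city]] to have type (t→t) with tall of type t, [smiled city] must be the function: [smiled city] : (t→(t→t)).
For [smiled city] to have type (t→(t→t)) with smiled of type e, city must be the function: city : (e→(t→(t→t))).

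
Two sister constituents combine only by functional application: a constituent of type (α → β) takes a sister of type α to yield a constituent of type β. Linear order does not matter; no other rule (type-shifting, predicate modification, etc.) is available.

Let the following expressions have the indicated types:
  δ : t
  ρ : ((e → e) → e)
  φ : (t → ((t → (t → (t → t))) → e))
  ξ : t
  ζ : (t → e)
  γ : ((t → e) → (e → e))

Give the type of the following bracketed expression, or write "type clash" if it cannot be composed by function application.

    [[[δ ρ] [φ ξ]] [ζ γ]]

[δ ρ]: t with ((e → e) → e) — neither is a function whose domain matches the other; composition fails here.

type clash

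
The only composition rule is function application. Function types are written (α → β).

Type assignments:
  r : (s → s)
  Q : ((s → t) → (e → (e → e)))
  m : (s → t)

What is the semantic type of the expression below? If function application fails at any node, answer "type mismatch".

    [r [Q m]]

type mismatch

At [Q m], Q : ((s → t) → (e → (e → e))) takes m : (s → t), giving (e → (e → e)).
[r [Q m]]: (s → s) and (e → (e → e)) cannot combine by function application — type clash.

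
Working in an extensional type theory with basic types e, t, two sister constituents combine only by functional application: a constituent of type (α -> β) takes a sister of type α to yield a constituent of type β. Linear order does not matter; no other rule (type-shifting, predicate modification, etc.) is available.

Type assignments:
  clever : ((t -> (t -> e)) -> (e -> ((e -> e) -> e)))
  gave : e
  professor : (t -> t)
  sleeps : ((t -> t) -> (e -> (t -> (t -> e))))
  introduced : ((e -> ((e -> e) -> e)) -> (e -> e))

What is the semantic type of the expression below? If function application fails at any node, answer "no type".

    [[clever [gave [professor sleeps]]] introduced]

(e -> e)

At [professor sleeps], sleeps : ((t -> t) -> (e -> (t -> (t -> e)))) takes professor : (t -> t), giving (e -> (t -> (t -> e))).
At [gave [professor sleeps]], [professor sleeps] : (e -> (t -> (t -> e))) takes gave : e, giving (t -> (t -> e)).
At [clever [gave [professor sleeps]]], clever : ((t -> (t -> e)) -> (e -> ((e -> e) -> e))) takes [gave [professor sleeps]] : (t -> (t -> e)), giving (e -> ((e -> e) -> e)).
At [[clever [gave [professor sleeps]]] introduced], introduced : ((e -> ((e -> e) -> e)) -> (e -> e)) takes [clever [gave [professor sleeps]]] : (e -> ((e -> e) -> e)), giving (e -> e).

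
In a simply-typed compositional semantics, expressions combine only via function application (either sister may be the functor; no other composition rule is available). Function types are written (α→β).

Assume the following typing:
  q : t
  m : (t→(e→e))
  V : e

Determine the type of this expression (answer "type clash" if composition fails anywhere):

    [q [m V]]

type clash

[m V]: (t→(e→e)) and e cannot combine by function application — type clash.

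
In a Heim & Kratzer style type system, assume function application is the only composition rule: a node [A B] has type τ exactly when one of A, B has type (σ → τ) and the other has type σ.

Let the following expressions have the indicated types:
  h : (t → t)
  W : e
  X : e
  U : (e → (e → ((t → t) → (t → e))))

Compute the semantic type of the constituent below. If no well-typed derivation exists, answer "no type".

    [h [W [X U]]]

[X U]: functor U : (e → (e → ((t → t) → (t → e)))), argument X : e; result (e → ((t → t) → (t → e))).
[W [X U]]: functor [X U] : (e → ((t → t) → (t → e))), argument W : e; result ((t → t) → (t → e)).
[h [W [X U]]]: functor [W [X U]] : ((t → t) → (t → e)), argument h : (t → t); result (t → e).

(t → e)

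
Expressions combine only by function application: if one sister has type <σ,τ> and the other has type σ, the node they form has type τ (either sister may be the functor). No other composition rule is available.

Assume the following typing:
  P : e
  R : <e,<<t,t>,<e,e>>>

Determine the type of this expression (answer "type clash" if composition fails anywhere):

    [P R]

[P R]: R is <e,<<t,t>,<e,e>>>, P is e; result <<t,t>,<e,e>>.

<<t,t>,<e,e>>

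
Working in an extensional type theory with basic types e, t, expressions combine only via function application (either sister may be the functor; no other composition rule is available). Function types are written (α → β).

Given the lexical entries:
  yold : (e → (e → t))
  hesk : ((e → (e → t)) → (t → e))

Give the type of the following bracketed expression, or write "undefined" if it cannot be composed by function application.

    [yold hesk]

(t → e)

[yold hesk]: functor hesk : ((e → (e → t)) → (t → e)), argument yold : (e → (e → t)); result (t → e).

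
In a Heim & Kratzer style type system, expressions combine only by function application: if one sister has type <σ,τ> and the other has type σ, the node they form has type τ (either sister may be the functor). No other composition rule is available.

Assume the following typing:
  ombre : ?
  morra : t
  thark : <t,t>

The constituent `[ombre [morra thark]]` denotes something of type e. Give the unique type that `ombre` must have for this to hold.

<t,e>

[ombre [morra thark]] must have type e. The sister [morra thark] has type t; that is not a function onto e, so ombre must be the functor, of type <t,e>.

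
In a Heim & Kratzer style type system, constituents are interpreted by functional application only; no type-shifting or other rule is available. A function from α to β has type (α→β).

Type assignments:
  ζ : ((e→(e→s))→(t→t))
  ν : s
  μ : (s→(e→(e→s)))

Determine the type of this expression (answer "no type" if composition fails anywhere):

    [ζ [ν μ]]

[ν μ]: μ is (s→(e→(e→s))), ν is s; result (e→(e→s)).
[ζ [ν μ]]: ζ is ((e→(e→s))→(t→t)), [ν μ] is (e→(e→s)); result (t→t).

(t→t)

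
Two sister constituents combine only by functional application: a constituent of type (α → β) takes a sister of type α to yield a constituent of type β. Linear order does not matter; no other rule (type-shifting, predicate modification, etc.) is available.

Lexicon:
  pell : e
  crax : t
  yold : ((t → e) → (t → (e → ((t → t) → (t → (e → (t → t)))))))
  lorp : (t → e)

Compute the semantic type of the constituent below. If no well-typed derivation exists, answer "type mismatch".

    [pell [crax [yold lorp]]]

((t → t) → (t → (e → (t → t))))

At [yold lorp], yold : ((t → e) → (t → (e → ((t → t) → (t → (e → (t → t))))))) takes lorp : (t → e), giving (t → (e → ((t → t) → (t → (e → (t → t)))))).
At [crax [yold lorp]], [yold lorp] : (t → (e → ((t → t) → (t → (e → (t → t)))))) takes crax : t, giving (e → ((t → t) → (t → (e → (t → t))))).
At [pell [crax [yold lorp]]], [crax [yold lorp]] : (e → ((t → t) → (t → (e → (t → t))))) takes pell : e, giving ((t → t) → (t → (e → (t → t)))).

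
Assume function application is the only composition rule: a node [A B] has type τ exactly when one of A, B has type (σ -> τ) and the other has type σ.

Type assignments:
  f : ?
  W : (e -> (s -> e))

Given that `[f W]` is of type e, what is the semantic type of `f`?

[f W] must have type e. The sister W has type (e -> (s -> e)); that is not a function onto e, so f must be the functor, of type ((e -> (s -> e)) -> e).

((e -> (s -> e)) -> e)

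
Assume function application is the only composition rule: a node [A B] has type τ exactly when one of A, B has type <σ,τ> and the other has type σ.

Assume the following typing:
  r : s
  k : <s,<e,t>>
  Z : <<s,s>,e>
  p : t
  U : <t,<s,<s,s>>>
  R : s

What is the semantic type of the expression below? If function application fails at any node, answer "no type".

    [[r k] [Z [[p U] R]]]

t

At [r k], k : <s,<e,t>> takes r : s, giving <e,t>.
At [p U], U : <t,<s,<s,s>>> takes p : t, giving <s,<s,s>>.
At [[p U] R], [p U] : <s,<s,s>> takes R : s, giving <s,s>.
At [Z [[p U] R]], Z : <<s,s>,e> takes [[p U] R] : <s,s>, giving e.
At [[r k] [Z [[p U] R]]], [r k] : <e,t> takes [Z [[p U] R]] : e, giving t.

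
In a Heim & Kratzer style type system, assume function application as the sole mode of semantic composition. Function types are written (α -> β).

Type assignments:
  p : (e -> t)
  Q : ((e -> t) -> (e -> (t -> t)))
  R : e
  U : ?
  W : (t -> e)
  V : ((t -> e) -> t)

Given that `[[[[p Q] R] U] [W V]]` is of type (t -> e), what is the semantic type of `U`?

((t -> t) -> (t -> (t -> e)))

For [[[[p Q] R] U] [W V]] to have type (t -> e) with [W V] of type t, [[[p Q] R] U] must be the function: [[[p Q] R] U] : (t -> (t -> e)).
For [[[p Q] R] U] to have type (t -> (t -> e)) with [[p Q] R] of type (t -> t), U must be the function: U : ((t -> t) -> (t -> (t -> e))).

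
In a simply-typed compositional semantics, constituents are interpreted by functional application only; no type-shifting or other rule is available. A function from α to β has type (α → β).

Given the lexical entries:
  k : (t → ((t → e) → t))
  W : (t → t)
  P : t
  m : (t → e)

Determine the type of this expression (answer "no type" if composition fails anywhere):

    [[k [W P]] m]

[W P]: (t → t) applied to t yields t.
[k [W P]]: (t → ((t → e) → t)) applied to t yields ((t → e) → t).
[[k [W P]] m]: ((t → e) → t) applied to (t → e) yields t.

t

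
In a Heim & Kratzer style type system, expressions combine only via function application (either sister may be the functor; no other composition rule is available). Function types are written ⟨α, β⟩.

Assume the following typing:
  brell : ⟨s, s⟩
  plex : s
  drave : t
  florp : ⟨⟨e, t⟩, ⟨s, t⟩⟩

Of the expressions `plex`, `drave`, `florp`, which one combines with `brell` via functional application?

plex — combines: brell : ⟨s, s⟩ takes plex : s as argument, giving s.
drave : t — does not combine with brell.
florp : ⟨⟨e, t⟩, ⟨s, t⟩⟩ — does not combine with brell.

plex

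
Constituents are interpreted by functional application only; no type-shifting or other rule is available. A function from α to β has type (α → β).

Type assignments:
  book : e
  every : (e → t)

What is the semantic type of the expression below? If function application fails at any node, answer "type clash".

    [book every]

t

At [book every], every : (e → t) takes book : e, giving t.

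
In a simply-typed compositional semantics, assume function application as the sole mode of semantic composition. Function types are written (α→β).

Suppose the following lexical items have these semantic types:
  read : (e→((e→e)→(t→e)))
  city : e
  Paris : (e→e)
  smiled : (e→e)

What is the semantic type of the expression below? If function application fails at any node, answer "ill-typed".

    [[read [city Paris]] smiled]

(t→e)

[city Paris]: (e→e) applied to e yields e.
[read [city Paris]]: (e→((e→e)→(t→e))) applied to e yields ((e→e)→(t→e)).
[[read [city Paris]] smiled]: ((e→e)→(t→e)) applied to (e→e) yields (t→e).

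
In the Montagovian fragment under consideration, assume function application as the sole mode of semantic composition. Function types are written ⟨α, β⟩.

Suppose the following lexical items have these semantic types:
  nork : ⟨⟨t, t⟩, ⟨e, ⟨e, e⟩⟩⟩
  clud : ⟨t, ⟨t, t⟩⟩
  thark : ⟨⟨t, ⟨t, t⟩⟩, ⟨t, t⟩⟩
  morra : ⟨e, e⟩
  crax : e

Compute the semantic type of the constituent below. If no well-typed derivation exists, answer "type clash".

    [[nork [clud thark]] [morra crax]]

⟨e, e⟩

At [clud thark], thark : ⟨⟨t, ⟨t, t⟩⟩, ⟨t, t⟩⟩ takes clud : ⟨t, ⟨t, t⟩⟩, giving ⟨t, t⟩.
At [nork [clud thark]], nork : ⟨⟨t, t⟩, ⟨e, ⟨e, e⟩⟩⟩ takes [clud thark] : ⟨t, t⟩, giving ⟨e, ⟨e, e⟩⟩.
At [morra crax], morra : ⟨e, e⟩ takes crax : e, giving e.
At [[nork [clud thark]] [morra crax]], [nork [clud thark]] : ⟨e, ⟨e, e⟩⟩ takes [morra crax] : e, giving ⟨e, e⟩.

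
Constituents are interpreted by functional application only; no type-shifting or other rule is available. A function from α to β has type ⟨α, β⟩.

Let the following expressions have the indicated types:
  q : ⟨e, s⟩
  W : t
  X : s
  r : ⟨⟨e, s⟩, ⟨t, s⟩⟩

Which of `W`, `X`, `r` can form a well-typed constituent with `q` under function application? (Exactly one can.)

W : t — q needs e; W needs nothing (atomic); neither fits.
X : s — q needs e; X needs nothing (atomic); neither fits.
r — combines: r : ⟨⟨e, s⟩, ⟨t, s⟩⟩ takes q : ⟨e, s⟩ as argument, giving ⟨t, s⟩.

r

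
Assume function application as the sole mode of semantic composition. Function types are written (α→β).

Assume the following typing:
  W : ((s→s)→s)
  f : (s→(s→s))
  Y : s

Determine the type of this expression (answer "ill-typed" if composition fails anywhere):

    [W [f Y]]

[f Y] — f of type (s→(s→s)) combines with Y of type s: type (s→s).
[W [f Y]] — W of type ((s→s)→s) combines with [f Y] of type (s→s): type s.

s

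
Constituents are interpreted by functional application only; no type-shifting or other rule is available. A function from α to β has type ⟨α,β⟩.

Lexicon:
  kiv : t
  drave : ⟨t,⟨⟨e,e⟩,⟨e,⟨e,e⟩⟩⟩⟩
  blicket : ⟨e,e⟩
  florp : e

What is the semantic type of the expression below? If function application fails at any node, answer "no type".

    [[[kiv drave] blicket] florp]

[kiv drave]: drave is ⟨t,⟨⟨e,e⟩,⟨e,⟨e,e⟩⟩⟩⟩, kiv is t; result ⟨⟨e,e⟩,⟨e,⟨e,e⟩⟩⟩.
[[kiv drave] blicket]: [kiv drave] is ⟨⟨e,e⟩,⟨e,⟨e,e⟩⟩⟩, blicket is ⟨e,e⟩; result ⟨e,⟨e,e⟩⟩.
[[[kiv drave] blicket] florp]: [[kiv drave] blicket] is ⟨e,⟨e,e⟩⟩, florp is e; result ⟨e,e⟩.

⟨e,e⟩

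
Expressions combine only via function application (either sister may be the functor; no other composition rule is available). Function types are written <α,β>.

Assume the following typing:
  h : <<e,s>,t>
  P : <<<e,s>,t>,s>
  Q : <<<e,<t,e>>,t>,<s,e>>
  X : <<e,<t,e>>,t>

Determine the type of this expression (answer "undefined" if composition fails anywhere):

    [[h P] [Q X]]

[h P]: P is <<<e,s>,t>,s>, h is <<e,s>,t>; result s.
[Q X]: Q is <<<e,<t,e>>,t>,<s,e>>, X is <<e,<t,e>>,t>; result <s,e>.
[[h P] [Q X]]: [Q X] is <s,e>, [h P] is s; result e.

e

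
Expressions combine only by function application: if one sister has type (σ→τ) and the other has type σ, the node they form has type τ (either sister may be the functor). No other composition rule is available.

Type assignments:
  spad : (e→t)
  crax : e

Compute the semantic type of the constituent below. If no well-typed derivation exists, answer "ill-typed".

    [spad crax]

t

[spad crax]: functor spad : (e→t), argument crax : e; result t.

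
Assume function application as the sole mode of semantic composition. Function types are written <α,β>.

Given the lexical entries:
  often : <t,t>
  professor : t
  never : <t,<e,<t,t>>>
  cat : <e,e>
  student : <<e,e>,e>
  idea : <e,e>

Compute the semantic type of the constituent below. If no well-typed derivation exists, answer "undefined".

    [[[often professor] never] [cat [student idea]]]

At [often professor], often : <t,t> takes professor : t, giving t.
At [[often professor] never], never : <t,<e,<t,t>>> takes [often professor] : t, giving <e,<t,t>>.
At [student idea], student : <<e,e>,e> takes idea : <e,e>, giving e.
At [cat [student idea]], cat : <e,e> takes [student idea] : e, giving e.
At [[[often professor] never] [cat [student idea]]], [[often professor] never] : <e,<t,t>> takes [cat [student idea]] : e, giving <t,t>.

<t,t>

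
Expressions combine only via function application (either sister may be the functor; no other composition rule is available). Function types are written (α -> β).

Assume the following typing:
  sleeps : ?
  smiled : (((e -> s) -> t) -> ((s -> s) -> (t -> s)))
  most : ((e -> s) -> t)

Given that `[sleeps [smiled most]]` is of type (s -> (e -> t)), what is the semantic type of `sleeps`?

(((s -> s) -> (t -> s)) -> (s -> (e -> t)))

For [sleeps [smiled most]] to have type (s -> (e -> t)) with [smiled most] of type ((s -> s) -> (t -> s)), sleeps must be the function: sleeps : (((s -> s) -> (t -> s)) -> (s -> (e -> t))).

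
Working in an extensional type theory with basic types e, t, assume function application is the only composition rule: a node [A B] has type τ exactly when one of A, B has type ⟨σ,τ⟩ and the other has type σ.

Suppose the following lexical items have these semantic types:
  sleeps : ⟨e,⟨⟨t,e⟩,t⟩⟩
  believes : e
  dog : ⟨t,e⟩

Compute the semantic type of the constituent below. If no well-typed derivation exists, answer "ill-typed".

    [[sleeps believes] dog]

t

[sleeps believes]: functor sleeps : ⟨e,⟨⟨t,e⟩,t⟩⟩, argument believes : e; result ⟨⟨t,e⟩,t⟩.
[[sleeps believes] dog]: functor [sleeps believes] : ⟨⟨t,e⟩,t⟩, argument dog : ⟨t,e⟩; result t.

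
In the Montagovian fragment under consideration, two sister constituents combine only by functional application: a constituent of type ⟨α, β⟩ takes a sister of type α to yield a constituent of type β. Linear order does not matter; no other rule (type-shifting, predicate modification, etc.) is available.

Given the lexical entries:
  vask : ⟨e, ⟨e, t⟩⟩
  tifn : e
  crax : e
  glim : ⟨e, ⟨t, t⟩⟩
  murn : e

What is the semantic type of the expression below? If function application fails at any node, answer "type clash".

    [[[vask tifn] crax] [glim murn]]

t

[vask tifn] — vask of type ⟨e, ⟨e, t⟩⟩ combines with tifn of type e: type ⟨e, t⟩.
[[vask tifn] crax] — [vask tifn] of type ⟨e, t⟩ combines with crax of type e: type t.
[glim murn] — glim of type ⟨e, ⟨t, t⟩⟩ combines with murn of type e: type ⟨t, t⟩.
[[[vask tifn] crax] [glim murn]] — [glim murn] of type ⟨t, t⟩ combines with [[vask tifn] crax] of type t: type t.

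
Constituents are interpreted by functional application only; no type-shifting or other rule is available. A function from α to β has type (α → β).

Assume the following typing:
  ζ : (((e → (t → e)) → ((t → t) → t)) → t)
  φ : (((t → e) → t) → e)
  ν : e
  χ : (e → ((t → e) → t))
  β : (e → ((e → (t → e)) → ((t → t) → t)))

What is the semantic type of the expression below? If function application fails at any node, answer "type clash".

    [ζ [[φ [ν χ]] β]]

[ν χ] — χ of type (e → ((t → e) → t)) combines with ν of type e: type ((t → e) → t).
[φ [ν χ]] — φ of type (((t → e) → t) → e) combines with [ν χ] of type ((t → e) → t): type e.
[[φ [ν χ]] β] — β of type (e → ((e → (t → e)) → ((t → t) → t))) combines with [φ [ν χ]] of type e: type ((e → (t → e)) → ((t → t) → t)).
[ζ [[φ [ν χ]] β]] — ζ of type (((e → (t → e)) → ((t → t) → t)) → t) combines with [[φ [ν χ]] β] of type ((e → (t → e)) → ((t → t) → t)): type t.

t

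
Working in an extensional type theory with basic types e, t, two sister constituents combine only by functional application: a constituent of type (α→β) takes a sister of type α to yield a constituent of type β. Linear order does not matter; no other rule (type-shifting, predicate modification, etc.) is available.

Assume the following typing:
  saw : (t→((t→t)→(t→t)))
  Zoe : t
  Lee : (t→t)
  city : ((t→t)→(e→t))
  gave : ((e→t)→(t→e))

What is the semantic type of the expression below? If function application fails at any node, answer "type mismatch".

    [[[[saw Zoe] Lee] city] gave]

[saw Zoe] — saw of type (t→((t→t)→(t→t))) combines with Zoe of type t: type ((t→t)→(t→t)).
[[saw Zoe] Lee] — [saw Zoe] of type ((t→t)→(t→t)) combines with Lee of type (t→t): type (t→t).
[[[saw Zoe] Lee] city] — city of type ((t→t)→(e→t)) combines with [[saw Zoe] Lee] of type (t→t): type (e→t).
[[[[saw Zoe] Lee] city] gave] — gave of type ((e→t)→(t→e)) combines with [[[saw Zoe] Lee] city] of type (e→t): type (t→e).

(t→e)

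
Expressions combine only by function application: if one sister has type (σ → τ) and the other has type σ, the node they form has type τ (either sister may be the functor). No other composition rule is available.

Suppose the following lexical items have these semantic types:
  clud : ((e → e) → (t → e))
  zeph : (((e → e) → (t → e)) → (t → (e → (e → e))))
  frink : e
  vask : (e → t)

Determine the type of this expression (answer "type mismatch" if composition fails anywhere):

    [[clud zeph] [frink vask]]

(e → (e → e))

At [clud zeph], zeph : (((e → e) → (t → e)) → (t → (e → (e → e)))) takes clud : ((e → e) → (t → e)), giving (t → (e → (e → e))).
At [frink vask], vask : (e → t) takes frink : e, giving t.
At [[clud zeph] [frink vask]], [clud zeph] : (t → (e → (e → e))) takes [frink vask] : t, giving (e → (e → e)).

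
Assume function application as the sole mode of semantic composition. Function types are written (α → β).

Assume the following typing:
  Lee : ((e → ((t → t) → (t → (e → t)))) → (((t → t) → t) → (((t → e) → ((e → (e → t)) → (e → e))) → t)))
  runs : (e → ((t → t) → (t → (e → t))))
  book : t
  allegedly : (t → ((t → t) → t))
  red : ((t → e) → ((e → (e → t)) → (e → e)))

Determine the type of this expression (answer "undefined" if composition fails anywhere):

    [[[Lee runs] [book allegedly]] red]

t

[Lee runs]: ((e → ((t → t) → (t → (e → t)))) → (((t → t) → t) → (((t → e) → ((e → (e → t)) → (e → e))) → t))) applied to (e → ((t → t) → (t → (e → t)))) yields (((t → t) → t) → (((t → e) → ((e → (e → t)) → (e → e))) → t)).
[book allegedly]: (t → ((t → t) → t)) applied to t yields ((t → t) → t).
[[Lee runs] [book allegedly]]: (((t → t) → t) → (((t → e) → ((e → (e → t)) → (e → e))) → t)) applied to ((t → t) → t) yields (((t → e) → ((e → (e → t)) → (e → e))) → t).
[[[Lee runs] [book allegedly]] red]: (((t → e) → ((e → (e → t)) → (e → e))) → t) applied to ((t → e) → ((e → (e → t)) → (e → e))) yields t.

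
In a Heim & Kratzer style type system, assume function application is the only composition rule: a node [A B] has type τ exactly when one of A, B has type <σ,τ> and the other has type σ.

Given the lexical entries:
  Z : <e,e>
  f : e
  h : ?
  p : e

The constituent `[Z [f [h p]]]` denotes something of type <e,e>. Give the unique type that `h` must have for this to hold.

<e,<e,<<e,e>,<e,e>>>>

At [Z [f [h p]]] (required: <e,e>): Z is <e,e>, which is not a function with range <e,e>; hence [f [h p]] is the functor — type <<e,e>,<e,e>>.
At [f [h p]] (required: <<e,e>,<e,e>>): f is e, which is not a function with range <<e,e>,<e,e>>; hence [h p] is the functor — type <e,<<e,e>,<e,e>>>.
At [h p] (required: <e,<<e,e>,<e,e>>>): p is e, which is not a function with range <e,<<e,e>,<e,e>>>; hence h is the functor — type <e,<e,<<e,e>,<e,e>>>>.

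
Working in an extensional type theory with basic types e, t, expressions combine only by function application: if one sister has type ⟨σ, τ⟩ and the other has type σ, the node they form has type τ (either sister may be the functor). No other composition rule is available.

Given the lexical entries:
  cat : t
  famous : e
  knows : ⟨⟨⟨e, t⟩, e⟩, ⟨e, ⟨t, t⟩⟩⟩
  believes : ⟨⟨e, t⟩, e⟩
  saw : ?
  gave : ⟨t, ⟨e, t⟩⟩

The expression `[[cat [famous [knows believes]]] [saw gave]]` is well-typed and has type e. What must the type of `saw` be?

For [[cat [famous [knows believes]]] [saw gave]] to have type e with [cat [famous [knows believes]]] of type t, [saw gave] must be the function: [saw gave] : ⟨t, e⟩.
For [saw gave] to have type ⟨t, e⟩ with gave of type ⟨t, ⟨e, t⟩⟩, saw must be the function: saw : ⟨⟨t, ⟨e, t⟩⟩, ⟨t, e⟩⟩.

⟨⟨t, ⟨e, t⟩⟩, ⟨t, e⟩⟩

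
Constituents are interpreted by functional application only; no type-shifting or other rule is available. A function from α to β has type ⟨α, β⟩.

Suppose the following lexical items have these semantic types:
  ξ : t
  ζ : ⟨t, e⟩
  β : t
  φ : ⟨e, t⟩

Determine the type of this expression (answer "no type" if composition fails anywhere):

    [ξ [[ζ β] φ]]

At [ζ β], ζ : ⟨t, e⟩ takes β : t, giving e.
At [[ζ β] φ], φ : ⟨e, t⟩ takes [ζ β] : e, giving t.
[ξ [[ζ β] φ]]: t and t cannot combine by function application — type clash.

no type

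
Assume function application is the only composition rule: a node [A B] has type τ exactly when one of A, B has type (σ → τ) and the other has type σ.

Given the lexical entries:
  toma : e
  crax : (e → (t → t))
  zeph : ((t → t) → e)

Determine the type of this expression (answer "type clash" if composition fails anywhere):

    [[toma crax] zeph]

[toma crax] — crax of type (e → (t → t)) combines with toma of type e: type (t → t).
[[toma crax] zeph] — zeph of type ((t → t) → e) combines with [toma crax] of type (t → t): type e.

e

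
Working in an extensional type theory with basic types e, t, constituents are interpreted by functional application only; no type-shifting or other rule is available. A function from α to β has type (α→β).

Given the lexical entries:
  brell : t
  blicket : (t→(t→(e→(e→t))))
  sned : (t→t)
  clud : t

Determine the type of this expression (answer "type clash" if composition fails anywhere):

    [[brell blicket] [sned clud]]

(e→(e→t))

[brell blicket] — blicket of type (t→(t→(e→(e→t)))) combines with brell of type t: type (t→(e→(e→t))).
[sned clud] — sned of type (t→t) combines with clud of type t: type t.
[[brell blicket] [sned clud]] — [brell blicket] of type (t→(e→(e→t))) combines with [sned clud] of type t: type (e→(e→t)).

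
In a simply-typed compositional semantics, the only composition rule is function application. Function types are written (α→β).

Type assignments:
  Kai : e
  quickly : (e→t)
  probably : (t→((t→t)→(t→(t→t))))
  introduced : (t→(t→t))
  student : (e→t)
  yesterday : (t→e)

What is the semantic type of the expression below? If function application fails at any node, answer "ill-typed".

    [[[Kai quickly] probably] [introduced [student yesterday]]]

[Kai quickly]: functor quickly : (e→t), argument Kai : e; result t.
[[Kai quickly] probably]: functor probably : (t→((t→t)→(t→(t→t)))), argument [Kai quickly] : t; result ((t→t)→(t→(t→t))).
[student yesterday]: (e→t) and (t→e) cannot combine by function application — type clash.

ill-typed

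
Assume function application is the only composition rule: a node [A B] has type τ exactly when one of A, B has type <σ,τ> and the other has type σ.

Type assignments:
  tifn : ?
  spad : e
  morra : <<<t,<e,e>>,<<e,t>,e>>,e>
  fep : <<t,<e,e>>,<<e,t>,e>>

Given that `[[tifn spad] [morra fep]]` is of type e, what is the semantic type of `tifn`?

[[tifn spad] [morra fep]] is required to be e. [morra fep] : e cannot yield e as functor, so [tifn spad] : <e,e>.
[tifn spad] is required to be <e,e>. spad : e cannot yield <e,e> as functor, so tifn : <e,<e,e>>.

<e,<e,e>>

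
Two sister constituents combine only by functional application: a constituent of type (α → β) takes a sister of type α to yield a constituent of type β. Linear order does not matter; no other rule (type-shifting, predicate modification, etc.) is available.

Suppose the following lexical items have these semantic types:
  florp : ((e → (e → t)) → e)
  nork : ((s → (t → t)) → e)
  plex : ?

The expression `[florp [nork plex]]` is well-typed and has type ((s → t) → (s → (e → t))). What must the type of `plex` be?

[florp [nork plex]] is required to be ((s → t) → (s → (e → t))). florp : ((e → (e → t)) → e) cannot yield ((s → t) → (s → (e → t))) as functor, so [nork plex] : (((e → (e → t)) → e) → ((s → t) → (s → (e → t)))).
[nork plex] is required to be (((e → (e → t)) → e) → ((s → t) → (s → (e → t)))). nork : ((s → (t → t)) → e) cannot yield (((e → (e → t)) → e) → ((s → t) → (s → (e → t)))) as functor, so plex : (((s → (t → t)) → e) → (((e → (e → t)) → e) → ((s → t) → (s → (e → t))))).

(((s → (t → t)) → e) → (((e → (e → t)) → e) → ((s → t) → (s → (e → t)))))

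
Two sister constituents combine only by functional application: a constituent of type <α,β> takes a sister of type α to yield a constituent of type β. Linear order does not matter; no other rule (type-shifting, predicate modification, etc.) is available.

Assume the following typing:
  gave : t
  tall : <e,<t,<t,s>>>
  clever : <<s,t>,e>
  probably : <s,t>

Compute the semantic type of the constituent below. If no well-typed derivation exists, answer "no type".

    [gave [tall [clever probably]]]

<t,s>

At [clever probably], clever : <<s,t>,e> takes probably : <s,t>, giving e.
At [tall [clever probably]], tall : <e,<t,<t,s>>> takes [clever probably] : e, giving <t,<t,s>>.
At [gave [tall [clever probably]]], [tall [clever probably]] : <t,<t,s>> takes gave : t, giving <t,s>.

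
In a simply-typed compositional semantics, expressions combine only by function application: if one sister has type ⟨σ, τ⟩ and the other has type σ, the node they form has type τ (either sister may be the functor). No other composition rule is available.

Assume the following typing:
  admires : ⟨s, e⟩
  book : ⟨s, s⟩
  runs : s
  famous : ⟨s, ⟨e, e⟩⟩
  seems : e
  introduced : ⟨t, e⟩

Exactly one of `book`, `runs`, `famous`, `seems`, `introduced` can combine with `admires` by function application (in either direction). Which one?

book : ⟨s, s⟩ — no; admires wants s, and book wants s.
runs — combines: admires : ⟨s, e⟩ takes runs : s as argument, giving e.
famous : ⟨s, ⟨e, e⟩⟩ — no; admires wants s, and famous wants s.
seems : e — no; admires wants s, and seems wants nothing (atomic).
introduced : ⟨t, e⟩ — no; admires wants s, and introduced wants t.

runs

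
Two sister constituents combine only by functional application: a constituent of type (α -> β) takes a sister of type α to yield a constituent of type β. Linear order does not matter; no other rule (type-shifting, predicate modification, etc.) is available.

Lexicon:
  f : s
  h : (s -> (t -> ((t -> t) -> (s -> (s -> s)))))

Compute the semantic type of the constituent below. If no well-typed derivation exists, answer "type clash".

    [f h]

[f h]: h is (s -> (t -> ((t -> t) -> (s -> (s -> s))))), f is s; result (t -> ((t -> t) -> (s -> (s -> s)))).

(t -> ((t -> t) -> (s -> (s -> s))))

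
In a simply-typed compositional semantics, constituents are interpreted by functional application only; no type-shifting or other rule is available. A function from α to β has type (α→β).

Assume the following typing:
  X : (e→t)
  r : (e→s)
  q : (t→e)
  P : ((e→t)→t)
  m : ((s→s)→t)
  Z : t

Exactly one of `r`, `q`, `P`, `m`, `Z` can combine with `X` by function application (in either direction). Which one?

P

r : (e→s) — neither side's domain matches the other.
q : (t→e) — neither side's domain matches the other.
P — combines: P : ((e→t)→t) takes X : (e→t) as argument, giving t.
m : ((s→s)→t) — neither side's domain matches the other.
Z : t — neither side's domain matches the other.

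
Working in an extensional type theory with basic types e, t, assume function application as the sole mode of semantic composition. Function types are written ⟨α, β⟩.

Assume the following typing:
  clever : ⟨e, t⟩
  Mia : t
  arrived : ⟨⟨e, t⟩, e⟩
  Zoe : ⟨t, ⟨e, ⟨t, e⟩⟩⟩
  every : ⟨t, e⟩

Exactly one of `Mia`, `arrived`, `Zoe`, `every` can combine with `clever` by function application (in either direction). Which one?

Mia : t — neither side's domain matches the other.
arrived — combines: arrived : ⟨⟨e, t⟩, e⟩ takes clever : ⟨e, t⟩ as argument, giving e.
Zoe : ⟨t, ⟨e, ⟨t, e⟩⟩⟩ — neither side's domain matches the other.
every : ⟨t, e⟩ — neither side's domain matches the other.

arrived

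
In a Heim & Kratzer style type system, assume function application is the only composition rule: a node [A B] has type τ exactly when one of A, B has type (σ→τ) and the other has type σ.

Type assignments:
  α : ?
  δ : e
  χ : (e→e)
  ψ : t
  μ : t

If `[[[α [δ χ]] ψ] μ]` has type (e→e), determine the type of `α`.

At [[[α [δ χ]] ψ] μ] (required: (e→e)): μ is t, which is not a function with range (e→e); hence [[α [δ χ]] ψ] is the functor — type (t→(e→e)).
At [[α [δ χ]] ψ] (required: (t→(e→e))): ψ is t, which is not a function with range (t→(e→e)); hence [α [δ χ]] is the functor — type (t→(t→(e→e))).
At [α [δ χ]] (required: (t→(t→(e→e)))): [δ χ] is e, which is not a function with range (t→(t→(e→e))); hence α is the functor — type (e→(t→(t→(e→e)))).

(e→(t→(t→(e→e))))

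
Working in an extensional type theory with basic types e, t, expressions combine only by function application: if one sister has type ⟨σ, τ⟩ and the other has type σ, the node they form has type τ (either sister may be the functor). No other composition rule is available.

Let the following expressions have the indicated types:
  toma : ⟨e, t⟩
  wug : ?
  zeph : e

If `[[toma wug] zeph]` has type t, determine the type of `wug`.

For [[toma wug] zeph] to have type t with zeph of type e, [toma wug] must be the function: [toma wug] : ⟨e, t⟩.
For [toma wug] to have type ⟨e, t⟩ with toma of type ⟨e, t⟩, wug must be the function: wug : ⟨⟨e, t⟩, ⟨e, t⟩⟩.

⟨⟨e, t⟩, ⟨e, t⟩⟩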